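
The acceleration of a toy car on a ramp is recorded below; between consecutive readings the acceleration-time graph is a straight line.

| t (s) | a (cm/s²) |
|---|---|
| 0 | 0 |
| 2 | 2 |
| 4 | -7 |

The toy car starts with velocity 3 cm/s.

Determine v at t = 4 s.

Δv equals the area under the a-t graph; then v = v₀ + Δv.
0–2 s: ½(0 + 2)(2) = 2 cm/s
2–4 s: ½(2 + -7)(2) = -5 cm/s
Δv = -3 cm/s, so v(4) = 3 + (-3) = 0 cm/s.

0 cm/s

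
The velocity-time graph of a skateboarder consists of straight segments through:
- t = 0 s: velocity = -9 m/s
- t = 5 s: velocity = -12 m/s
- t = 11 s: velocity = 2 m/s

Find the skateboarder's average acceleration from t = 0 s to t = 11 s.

1 m/s²

Average acceleration = Δv/Δt = (2 − -9)/(11 − 0) = 1 m/s².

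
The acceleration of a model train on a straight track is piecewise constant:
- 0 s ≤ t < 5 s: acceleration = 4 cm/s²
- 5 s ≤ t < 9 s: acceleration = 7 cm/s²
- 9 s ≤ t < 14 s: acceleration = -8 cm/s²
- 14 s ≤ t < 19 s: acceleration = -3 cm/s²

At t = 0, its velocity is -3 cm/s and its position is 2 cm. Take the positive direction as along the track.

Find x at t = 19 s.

On each constant-a segment, Δv = aΔt and Δx = v₀Δt + ½aΔt²; chain segment to segment.
0–5 s: v starts -3 cm/s; Δx = -3·5 + ½·4·5² = 35 cm; v ends 17 cm/s.
5–9 s: v starts 17 cm/s; Δx = 17·4 + ½·7·4² = 124 cm; v ends 45 cm/s.
9–14 s: v starts 45 cm/s; Δx = 45·5 + ½·-8·5² = 125 cm; v ends 5 cm/s.
14–19 s: v starts 5 cm/s; Δx = 5·5 + ½·-3·5² = -12.5 cm; v ends -10 cm/s.
x(19) = 2 + Σ Δx = 273.5 cm.

273.5 cm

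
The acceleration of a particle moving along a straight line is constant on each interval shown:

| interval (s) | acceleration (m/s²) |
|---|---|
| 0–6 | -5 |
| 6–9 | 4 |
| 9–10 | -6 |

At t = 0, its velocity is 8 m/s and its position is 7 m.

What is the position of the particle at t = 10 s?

On each constant-a segment, Δv = aΔt and Δx = v₀Δt + ½aΔt²; chain segment to segment.
0–6 s: v starts 8 m/s; Δx = 8·6 + ½·-5·6² = -42 m; v ends -22 m/s.
6–9 s: v starts -22 m/s; Δx = -22·3 + ½·4·3² = -48 m; v ends -10 m/s.
9–10 s: v starts -10 m/s; Δx = -10·1 + ½·-6·1² = -13 m; v ends -16 m/s.
x(10) = 7 + Σ Δx = -96 m.

-96 m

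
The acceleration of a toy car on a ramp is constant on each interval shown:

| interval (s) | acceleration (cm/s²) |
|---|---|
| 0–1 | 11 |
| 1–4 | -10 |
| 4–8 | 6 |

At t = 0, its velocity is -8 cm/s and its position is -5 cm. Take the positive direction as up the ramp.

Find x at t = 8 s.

-103.5 cm

On each constant-a segment, Δv = aΔt and Δx = v₀Δt + ½aΔt²; chain segment to segment.
0–1 s: v starts -8 cm/s; Δx = -8·1 + ½·11·1² = -2.5 cm; v ends 3 cm/s.
1–4 s: v starts 3 cm/s; Δx = 3·3 + ½·-10·3² = -36 cm; v ends -27 cm/s.
4–8 s: v starts -27 cm/s; Δx = -27·4 + ½·6·4² = -60 cm; v ends -3 cm/s.
x(8) = -5 + Σ Δx = -103.5 cm.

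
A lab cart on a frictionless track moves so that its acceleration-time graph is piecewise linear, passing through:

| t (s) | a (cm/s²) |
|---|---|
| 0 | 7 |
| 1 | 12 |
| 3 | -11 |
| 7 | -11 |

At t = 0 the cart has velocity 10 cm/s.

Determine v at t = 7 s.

-23.5 cm/s

Δv equals the area under the a-t graph; then v = v₀ + Δv.
0–1 s: ½(7 + 12)(1) = 9.5 cm/s
1–3 s: ½(12 + -11)(2) = 1 cm/s
3–7 s: -11 × 4 = -44 cm/s
Δv = -33.5 cm/s, so v(7) = 10 + (-33.5) = -23.5 cm/s.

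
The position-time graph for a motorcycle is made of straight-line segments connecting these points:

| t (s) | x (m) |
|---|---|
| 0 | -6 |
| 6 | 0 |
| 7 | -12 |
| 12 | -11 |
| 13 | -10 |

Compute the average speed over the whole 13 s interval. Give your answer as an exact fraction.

20/13 m/s

Average speed = (total path length)/(elapsed time); on a piecewise-linear x-t graph the path length is Σ|Δx|.
0–6 s: |Δx| = |0 − -6| = 6 m
6–7 s: |Δx| = |-12 − 0| = 12 m
7–12 s: |Δx| = |-11 − -12| = 1 m
12–13 s: |Δx| = |-10 − -11| = 1 m
Total path = 20 m; average speed = 20/13 = 20/13 m/s.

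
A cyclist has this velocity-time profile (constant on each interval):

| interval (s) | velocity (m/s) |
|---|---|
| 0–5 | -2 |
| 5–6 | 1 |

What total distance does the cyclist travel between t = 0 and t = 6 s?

11 m

Total distance travelled is ∫|v| dt — sum the magnitudes of each area piece.
0–5 s: |-2| × 5 = 10 m
5–6 s: |1| × 1 = 1 m
Total distance = 11 m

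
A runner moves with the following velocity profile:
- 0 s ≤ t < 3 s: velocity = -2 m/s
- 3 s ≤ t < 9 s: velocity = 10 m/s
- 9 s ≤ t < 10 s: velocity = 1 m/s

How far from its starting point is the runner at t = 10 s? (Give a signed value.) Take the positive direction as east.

55 m

Displacement is the signed area under the v-t curve.
0–3 s: -2 × 3 = -6 m
3–9 s: 10 × 6 = 60 m
9–10 s: 1 × 1 = 1 m
Net displacement = 55 m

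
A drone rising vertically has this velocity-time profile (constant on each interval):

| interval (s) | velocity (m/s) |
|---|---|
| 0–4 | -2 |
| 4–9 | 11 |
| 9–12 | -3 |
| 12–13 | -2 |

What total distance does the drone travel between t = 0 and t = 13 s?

Total distance travelled is ∫|v| dt — sum the magnitudes of each area piece.
0–4 s: |-2| × 4 = 8 m
4–9 s: |11| × 5 = 55 m
9–12 s: |-3| × 3 = 9 m
12–13 s: |-2| × 1 = 2 m
Total distance = 74 m

74 m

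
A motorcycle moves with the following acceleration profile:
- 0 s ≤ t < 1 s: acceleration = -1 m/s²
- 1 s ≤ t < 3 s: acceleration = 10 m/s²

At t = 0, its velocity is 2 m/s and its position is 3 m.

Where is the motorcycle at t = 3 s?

26.5 m

On each constant-a segment, Δv = aΔt and Δx = v₀Δt + ½aΔt²; chain segment to segment.
0–1 s: v starts 2 m/s; Δx = 2·1 + ½·-1·1² = 1.5 m; v ends 1 m/s.
1–3 s: v starts 1 m/s; Δx = 1·2 + ½·10·2² = 22 m; v ends 21 m/s.
x(3) = 3 + Σ Δx = 26.5 m.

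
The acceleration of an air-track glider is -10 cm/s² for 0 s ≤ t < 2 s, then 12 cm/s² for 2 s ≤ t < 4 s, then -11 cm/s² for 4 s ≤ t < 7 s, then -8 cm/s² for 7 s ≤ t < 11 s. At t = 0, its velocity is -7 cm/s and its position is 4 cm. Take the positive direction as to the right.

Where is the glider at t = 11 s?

On each constant-a segment, Δv = aΔt and Δx = v₀Δt + ½aΔt²; chain segment to segment.
0–2 s: v starts -7 cm/s; Δx = -7·2 + ½·-10·2² = -34 cm; v ends -27 cm/s.
2–4 s: v starts -27 cm/s; Δx = -27·2 + ½·12·2² = -30 cm; v ends -3 cm/s.
4–7 s: v starts -3 cm/s; Δx = -3·3 + ½·-11·3² = -58.5 cm; v ends -36 cm/s.
7–11 s: v starts -36 cm/s; Δx = -36·4 + ½·-8·4² = -208 cm; v ends -68 cm/s.
x(11) = 4 + Σ Δx = -326.5 cm.

-326.5 cm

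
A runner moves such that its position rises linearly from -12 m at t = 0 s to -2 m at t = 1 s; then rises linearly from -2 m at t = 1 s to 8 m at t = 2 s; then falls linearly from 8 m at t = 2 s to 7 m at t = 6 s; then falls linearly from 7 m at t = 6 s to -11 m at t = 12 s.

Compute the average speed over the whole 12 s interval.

Average speed = (total path length)/(elapsed time); on a piecewise-linear x-t graph the path length is Σ|Δx|.
0–1 s: |Δx| = |-2 − -12| = 10 m
1–2 s: |Δx| = |8 − -2| = 10 m
2–6 s: |Δx| = |7 − 8| = 1 m
6–12 s: |Δx| = |-11 − 7| = 18 m
Total path = 39 m; average speed = 39/12 = 3.25 m/s.

3.25 m/s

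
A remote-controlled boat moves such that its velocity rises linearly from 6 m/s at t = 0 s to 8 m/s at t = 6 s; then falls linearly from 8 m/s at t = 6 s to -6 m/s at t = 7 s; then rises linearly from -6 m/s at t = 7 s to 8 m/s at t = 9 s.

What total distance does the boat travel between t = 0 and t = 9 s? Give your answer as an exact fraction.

369/7 m

Distance (not displacement) is the total path length: add the absolute areas under v-t.
0–6 s: |½(6 + 8)(6)| = 42 m
6–7 s: v = 0 at t = 46/7 s; triangle areas 16/7 + 9/7 = 25/7 m
7–9 s: v = 0 at t = 55/7 s; triangle areas 18/7 + 32/7 = 50/7 m
Total distance = 369/7 m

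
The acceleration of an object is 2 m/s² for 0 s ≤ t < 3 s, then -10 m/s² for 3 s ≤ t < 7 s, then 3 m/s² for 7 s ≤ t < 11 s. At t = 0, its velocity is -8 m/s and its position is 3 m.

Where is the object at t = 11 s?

On each constant-a segment, Δv = aΔt and Δx = v₀Δt + ½aΔt²; chain segment to segment.
0–3 s: v starts -8 m/s; Δx = -8·3 + ½·2·3² = -15 m; v ends -2 m/s.
3–7 s: v starts -2 m/s; Δx = -2·4 + ½·-10·4² = -88 m; v ends -42 m/s.
7–11 s: v starts -42 m/s; Δx = -42·4 + ½·3·4² = -144 m; v ends -30 m/s.
x(11) = 3 + Σ Δx = -244 m.

-244 m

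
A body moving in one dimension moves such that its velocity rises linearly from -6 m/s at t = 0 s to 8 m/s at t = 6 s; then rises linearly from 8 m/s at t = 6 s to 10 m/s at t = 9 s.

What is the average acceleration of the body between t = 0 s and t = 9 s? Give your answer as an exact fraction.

Average acceleration = Δv/Δt = (10 − -6)/(9 − 0) = 16/9 m/s².

16/9 m/s²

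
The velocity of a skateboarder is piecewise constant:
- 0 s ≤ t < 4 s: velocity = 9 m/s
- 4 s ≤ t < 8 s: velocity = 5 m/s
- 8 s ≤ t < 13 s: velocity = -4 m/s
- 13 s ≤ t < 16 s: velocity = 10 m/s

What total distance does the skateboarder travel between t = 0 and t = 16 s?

106 m

Distance (not displacement) is the total path length: add the absolute areas under v-t.
0–4 s: |9| × 4 = 36 m
4–8 s: |5| × 4 = 20 m
8–13 s: |-4| × 5 = 20 m
13–16 s: |10| × 3 = 30 m
Total distance = 106 m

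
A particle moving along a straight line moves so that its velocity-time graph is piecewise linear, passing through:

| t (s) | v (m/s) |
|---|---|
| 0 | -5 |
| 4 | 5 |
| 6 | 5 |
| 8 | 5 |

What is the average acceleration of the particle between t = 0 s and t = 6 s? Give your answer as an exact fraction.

Average acceleration = Δv/Δt = (5 − -5)/(6 − 0) = 5/3 m/s².

5/3 m/s²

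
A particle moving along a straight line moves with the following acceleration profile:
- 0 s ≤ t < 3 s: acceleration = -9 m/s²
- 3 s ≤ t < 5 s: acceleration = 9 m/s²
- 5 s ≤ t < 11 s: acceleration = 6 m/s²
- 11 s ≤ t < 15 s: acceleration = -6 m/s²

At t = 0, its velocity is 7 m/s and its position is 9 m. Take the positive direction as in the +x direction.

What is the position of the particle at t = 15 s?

151.5 m

On each constant-a segment, Δv = aΔt and Δx = v₀Δt + ½aΔt²; chain segment to segment.
0–3 s: v starts 7 m/s; Δx = 7·3 + ½·-9·3² = -19.5 m; v ends -20 m/s.
3–5 s: v starts -20 m/s; Δx = -20·2 + ½·9·2² = -22 m; v ends -2 m/s.
5–11 s: v starts -2 m/s; Δx = -2·6 + ½·6·6² = 96 m; v ends 34 m/s.
11–15 s: v starts 34 m/s; Δx = 34·4 + ½·-6·4² = 88 m; v ends 10 m/s.
x(15) = 9 + Σ Δx = 151.5 m.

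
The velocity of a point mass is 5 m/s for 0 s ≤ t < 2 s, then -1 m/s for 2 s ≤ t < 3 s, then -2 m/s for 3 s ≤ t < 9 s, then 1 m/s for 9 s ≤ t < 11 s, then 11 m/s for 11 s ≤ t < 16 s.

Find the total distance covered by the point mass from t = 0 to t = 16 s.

80 m

Distance (not displacement) is the total path length: add the absolute areas under v-t.
0–2 s: |5| × 2 = 10 m
2–3 s: |-1| × 1 = 1 m
3–9 s: |-2| × 6 = 12 m
9–11 s: |1| × 2 = 2 m
11–16 s: |11| × 5 = 55 m
Total distance = 80 m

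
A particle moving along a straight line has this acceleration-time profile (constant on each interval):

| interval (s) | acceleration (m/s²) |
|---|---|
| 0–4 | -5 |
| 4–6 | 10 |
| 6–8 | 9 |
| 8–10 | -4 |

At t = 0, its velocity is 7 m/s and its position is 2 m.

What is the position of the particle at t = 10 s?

58 m

On each constant-a segment, Δv = aΔt and Δx = v₀Δt + ½aΔt²; chain segment to segment.
0–4 s: v starts 7 m/s; Δx = 7·4 + ½·-5·4² = -12 m; v ends -13 m/s.
4–6 s: v starts -13 m/s; Δx = -13·2 + ½·10·2² = -6 m; v ends 7 m/s.
6–8 s: v starts 7 m/s; Δx = 7·2 + ½·9·2² = 32 m; v ends 25 m/s.
8–10 s: v starts 25 m/s; Δx = 25·2 + ½·-4·2² = 42 m; v ends 17 m/s.
x(10) = 2 + Σ Δx = 58 m.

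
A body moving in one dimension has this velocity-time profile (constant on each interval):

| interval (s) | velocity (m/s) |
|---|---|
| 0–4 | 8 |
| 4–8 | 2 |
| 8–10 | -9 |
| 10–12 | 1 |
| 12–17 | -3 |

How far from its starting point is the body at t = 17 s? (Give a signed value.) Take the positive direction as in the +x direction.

Displacement is the signed area under the v-t curve.
0–4 s: 8 × 4 = 32 m
4–8 s: 2 × 4 = 8 m
8–10 s: -9 × 2 = -18 m
10–12 s: 1 × 2 = 2 m
12–17 s: -3 × 5 = -15 m
Net displacement = 9 m

9 m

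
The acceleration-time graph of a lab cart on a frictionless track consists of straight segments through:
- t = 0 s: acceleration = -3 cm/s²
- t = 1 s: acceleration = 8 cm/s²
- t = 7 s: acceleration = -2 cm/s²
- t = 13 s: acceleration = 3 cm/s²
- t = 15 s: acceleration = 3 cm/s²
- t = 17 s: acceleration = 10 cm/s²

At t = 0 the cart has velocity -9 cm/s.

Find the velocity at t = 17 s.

Δv equals the area under the a-t graph; then v = v₀ + Δv.
0–1 s: ½(-3 + 8)(1) = 2.5 cm/s
1–7 s: ½(8 + -2)(6) = 18 cm/s
7–13 s: ½(-2 + 3)(6) = 3 cm/s
13–15 s: 3 × 2 = 6 cm/s
15–17 s: ½(3 + 10)(2) = 13 cm/s
Δv = 42.5 cm/s, so v(17) = -9 + (42.5) = 33.5 cm/s.

33.5 cm/s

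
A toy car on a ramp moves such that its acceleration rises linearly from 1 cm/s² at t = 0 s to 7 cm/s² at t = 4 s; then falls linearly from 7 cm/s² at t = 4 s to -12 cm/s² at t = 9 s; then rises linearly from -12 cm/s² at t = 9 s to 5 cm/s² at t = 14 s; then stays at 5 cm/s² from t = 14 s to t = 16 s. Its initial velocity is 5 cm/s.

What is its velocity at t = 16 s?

1 cm/s

Δv equals the area under the a-t graph; then v = v₀ + Δv.
0–4 s: ½(1 + 7)(4) = 16 cm/s
4–9 s: ½(7 + -12)(5) = -12.5 cm/s
9–14 s: ½(-12 + 5)(5) = -17.5 cm/s
14–16 s: 5 × 2 = 10 cm/s
Δv = -4 cm/s, so v(16) = 5 + (-4) = 1 cm/s.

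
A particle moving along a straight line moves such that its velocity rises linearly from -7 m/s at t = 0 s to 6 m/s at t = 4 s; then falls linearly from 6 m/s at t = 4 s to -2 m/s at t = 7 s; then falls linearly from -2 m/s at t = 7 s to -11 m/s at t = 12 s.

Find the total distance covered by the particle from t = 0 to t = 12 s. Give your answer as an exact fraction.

690/13 m

Total distance travelled is ∫|v| dt — sum the magnitudes of each area piece.
0–4 s: v = 0 at t = 28/13 s; triangle areas 98/13 + 72/13 = 170/13 m
4–7 s: v = 0 at t = 6.25 s; triangle areas 6.75 + 0.75 = 7.5 m
7–12 s: |½(-2 + -11)(5)| = 32.5 m
Total distance = 690/13 m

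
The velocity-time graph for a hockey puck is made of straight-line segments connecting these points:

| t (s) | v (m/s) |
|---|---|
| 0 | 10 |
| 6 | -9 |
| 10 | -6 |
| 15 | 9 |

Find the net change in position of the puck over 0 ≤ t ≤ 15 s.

Displacement is the signed area under the v-t curve.
0–6 s: ½(10 + -9)(6) = 3 m
6–10 s: ½(-9 + -6)(4) = -30 m
10–15 s: ½(-6 + 9)(5) = 7.5 m
Net displacement = -19.5 m

-19.5 m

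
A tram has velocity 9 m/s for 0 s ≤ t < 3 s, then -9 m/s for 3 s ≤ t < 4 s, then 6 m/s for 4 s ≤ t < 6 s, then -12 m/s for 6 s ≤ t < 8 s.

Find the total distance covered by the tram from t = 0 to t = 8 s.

72 m

Distance (not displacement) is the total path length: add the absolute areas under v-t.
0–3 s: |9| × 3 = 27 m
3–4 s: |-9| × 1 = 9 m
4–6 s: |6| × 2 = 12 m
6–8 s: |-12| × 2 = 24 m
Total distance = 72 m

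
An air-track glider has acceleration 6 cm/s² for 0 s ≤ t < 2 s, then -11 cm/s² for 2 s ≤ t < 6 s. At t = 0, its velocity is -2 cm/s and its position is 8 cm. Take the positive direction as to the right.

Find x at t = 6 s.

On each constant-a segment, Δv = aΔt and Δx = v₀Δt + ½aΔt²; chain segment to segment.
0–2 s: v starts -2 cm/s; Δx = -2·2 + ½·6·2² = 8 cm; v ends 10 cm/s.
2–6 s: v starts 10 cm/s; Δx = 10·4 + ½·-11·4² = -48 cm; v ends -34 cm/s.
x(6) = 8 + Σ Δx = -32 cm.

-32 cm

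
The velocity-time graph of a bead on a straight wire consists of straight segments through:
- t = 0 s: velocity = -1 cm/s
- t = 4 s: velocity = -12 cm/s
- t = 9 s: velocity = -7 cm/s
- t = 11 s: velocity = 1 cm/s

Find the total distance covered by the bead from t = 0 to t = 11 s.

79.75 cm

Total distance travelled is ∫|v| dt — sum the magnitudes of each area piece.
0–4 s: |½(-1 + -12)(4)| = 26 cm
4–9 s: |½(-12 + -7)(5)| = 47.5 cm
9–11 s: v = 0 at t = 10.75 s; triangle areas 6.125 + 0.125 = 6.25 cm
Total distance = 79.75 cm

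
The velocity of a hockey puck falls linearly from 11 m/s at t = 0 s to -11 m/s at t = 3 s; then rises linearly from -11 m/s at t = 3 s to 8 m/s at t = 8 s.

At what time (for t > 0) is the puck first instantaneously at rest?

v changes sign on 0–3 s (from 11 to -11); the graph is linear there, so v = 0 at t = 0 + (-11)·(3 − 0)/(-11 − 11) = 1.5 s.

t = 1.5 s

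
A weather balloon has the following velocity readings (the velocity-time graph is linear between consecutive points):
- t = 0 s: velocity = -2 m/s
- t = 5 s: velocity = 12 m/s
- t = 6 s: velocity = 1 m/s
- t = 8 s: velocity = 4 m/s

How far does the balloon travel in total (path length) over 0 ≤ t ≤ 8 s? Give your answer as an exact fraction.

531/14 m

Total distance travelled is ∫|v| dt — sum the magnitudes of each area piece.
0–5 s: v = 0 at t = 5/7 s; triangle areas 5/7 + 180/7 = 185/7 m
5–6 s: |½(12 + 1)(1)| = 6.5 m
6–8 s: |½(1 + 4)(2)| = 5 m
Total distance = 531/14 m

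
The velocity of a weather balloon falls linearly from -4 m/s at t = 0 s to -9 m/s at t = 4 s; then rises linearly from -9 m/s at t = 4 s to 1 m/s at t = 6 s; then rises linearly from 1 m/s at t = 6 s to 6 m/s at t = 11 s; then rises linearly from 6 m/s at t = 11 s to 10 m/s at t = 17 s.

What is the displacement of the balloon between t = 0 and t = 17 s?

31.5 m

Displacement is the signed area under the v-t curve.
0–4 s: ½(-4 + -9)(4) = -26 m
4–6 s: ½(-9 + 1)(2) = -8 m
6–11 s: ½(1 + 6)(5) = 17.5 m
11–17 s: ½(6 + 10)(6) = 48 m
Net displacement = 31.5 m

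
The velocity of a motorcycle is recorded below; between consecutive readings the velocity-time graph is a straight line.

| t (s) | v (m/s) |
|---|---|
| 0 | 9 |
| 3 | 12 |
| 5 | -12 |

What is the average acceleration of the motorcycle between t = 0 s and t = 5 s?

Average acceleration = Δv/Δt = (-12 − 9)/(5 − 0) = -4.2 m/s².

-4.2 m/s²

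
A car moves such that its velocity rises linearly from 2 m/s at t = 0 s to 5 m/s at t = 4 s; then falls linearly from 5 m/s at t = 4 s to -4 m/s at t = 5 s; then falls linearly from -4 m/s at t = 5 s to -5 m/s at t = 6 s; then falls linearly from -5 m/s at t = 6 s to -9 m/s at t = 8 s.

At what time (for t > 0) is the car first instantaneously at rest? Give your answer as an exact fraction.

t = 41/9 s

v changes sign on 4–5 s (from 5 to -4); the graph is linear there, so v = 0 at t = 4 + (-5)·(5 − 4)/(-4 − 5) = 41/9 s.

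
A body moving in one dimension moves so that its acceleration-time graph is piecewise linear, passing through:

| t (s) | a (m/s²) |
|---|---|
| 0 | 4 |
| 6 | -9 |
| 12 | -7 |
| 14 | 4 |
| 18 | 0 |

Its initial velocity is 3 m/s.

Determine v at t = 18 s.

Δv equals the area under the a-t graph; then v = v₀ + Δv.
0–6 s: ½(4 + -9)(6) = -15 m/s
6–12 s: ½(-9 + -7)(6) = -48 m/s
12–14 s: ½(-7 + 4)(2) = -3 m/s
14–18 s: ½(4 + 0)(4) = 8 m/s
Δv = -58 m/s, so v(18) = 3 + (-58) = -55 m/s.

-55 m/s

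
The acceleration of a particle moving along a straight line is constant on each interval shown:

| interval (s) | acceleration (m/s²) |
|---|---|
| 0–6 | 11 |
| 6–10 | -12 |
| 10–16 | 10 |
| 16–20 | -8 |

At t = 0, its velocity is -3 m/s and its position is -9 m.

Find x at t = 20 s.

833 m

On each constant-a segment, Δv = aΔt and Δx = v₀Δt + ½aΔt²; chain segment to segment.
0–6 s: v starts -3 m/s; Δx = -3·6 + ½·11·6² = 180 m; v ends 63 m/s.
6–10 s: v starts 63 m/s; Δx = 63·4 + ½·-12·4² = 156 m; v ends 15 m/s.
10–16 s: v starts 15 m/s; Δx = 15·6 + ½·10·6² = 270 m; v ends 75 m/s.
16–20 s: v starts 75 m/s; Δx = 75·4 + ½·-8·4² = 236 m; v ends 43 m/s.
x(20) = -9 + Σ Δx = 833 m.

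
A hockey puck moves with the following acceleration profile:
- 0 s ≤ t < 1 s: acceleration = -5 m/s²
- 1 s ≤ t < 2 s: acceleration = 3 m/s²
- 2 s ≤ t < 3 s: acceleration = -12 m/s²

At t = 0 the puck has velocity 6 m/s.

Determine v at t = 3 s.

Δv equals the area under the a-t graph; then v = v₀ + Δv.
0–1 s: -5 × 1 = -5 m/s
1–2 s: 3 × 1 = 3 m/s
2–3 s: -12 × 1 = -12 m/s
Δv = -14 m/s, so v(3) = 6 + (-14) = -8 m/s.

-8 m/s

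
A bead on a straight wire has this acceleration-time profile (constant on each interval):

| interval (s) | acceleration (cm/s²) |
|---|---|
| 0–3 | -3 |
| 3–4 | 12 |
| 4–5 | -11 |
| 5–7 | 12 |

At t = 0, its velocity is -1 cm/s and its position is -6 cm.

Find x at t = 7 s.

On each constant-a segment, Δv = aΔt and Δx = v₀Δt + ½aΔt²; chain segment to segment.
0–3 s: v starts -1 cm/s; Δx = -1·3 + ½·-3·3² = -16.5 cm; v ends -10 cm/s.
3–4 s: v starts -10 cm/s; Δx = -10·1 + ½·12·1² = -4 cm; v ends 2 cm/s.
4–5 s: v starts 2 cm/s; Δx = 2·1 + ½·-11·1² = -3.5 cm; v ends -9 cm/s.
5–7 s: v starts -9 cm/s; Δx = -9·2 + ½·12·2² = 6 cm; v ends 15 cm/s.
x(7) = -6 + Σ Δx = -24 cm.

-24 cm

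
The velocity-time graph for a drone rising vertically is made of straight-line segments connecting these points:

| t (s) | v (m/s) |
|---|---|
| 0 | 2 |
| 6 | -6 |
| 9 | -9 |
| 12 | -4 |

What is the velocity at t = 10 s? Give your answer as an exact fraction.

On 9–12 s the graph is linear from -9 to -4 m/s: v(10) = -9 + (-4 − -9)·(10 − 9)/(12 − 9) = -22/3 m/s.

-22/3 m/s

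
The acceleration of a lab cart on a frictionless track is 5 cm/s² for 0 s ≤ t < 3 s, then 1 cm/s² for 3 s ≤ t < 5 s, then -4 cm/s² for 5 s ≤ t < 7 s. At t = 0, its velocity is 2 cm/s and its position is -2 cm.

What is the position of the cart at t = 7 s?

92.5 cm

On each constant-a segment, Δv = aΔt and Δx = v₀Δt + ½aΔt²; chain segment to segment.
0–3 s: v starts 2 cm/s; Δx = 2·3 + ½·5·3² = 28.5 cm; v ends 17 cm/s.
3–5 s: v starts 17 cm/s; Δx = 17·2 + ½·1·2² = 36 cm; v ends 19 cm/s.
5–7 s: v starts 19 cm/s; Δx = 19·2 + ½·-4·2² = 30 cm; v ends 11 cm/s.
x(7) = -2 + Σ Δx = 92.5 cm.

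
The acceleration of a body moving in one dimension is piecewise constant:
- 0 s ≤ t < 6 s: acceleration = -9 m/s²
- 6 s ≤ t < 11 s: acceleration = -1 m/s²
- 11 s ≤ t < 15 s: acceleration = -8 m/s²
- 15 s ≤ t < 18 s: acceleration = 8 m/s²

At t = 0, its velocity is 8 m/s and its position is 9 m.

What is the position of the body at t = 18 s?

-828.5 m

On each constant-a segment, Δv = aΔt and Δx = v₀Δt + ½aΔt²; chain segment to segment.
0–6 s: v starts 8 m/s; Δx = 8·6 + ½·-9·6² = -114 m; v ends -46 m/s.
6–11 s: v starts -46 m/s; Δx = -46·5 + ½·-1·5² = -242.5 m; v ends -51 m/s.
11–15 s: v starts -51 m/s; Δx = -51·4 + ½·-8·4² = -268 m; v ends -83 m/s.
15–18 s: v starts -83 m/s; Δx = -83·3 + ½·8·3² = -213 m; v ends -59 m/s.
x(18) = 9 + Σ Δx = -828.5 m.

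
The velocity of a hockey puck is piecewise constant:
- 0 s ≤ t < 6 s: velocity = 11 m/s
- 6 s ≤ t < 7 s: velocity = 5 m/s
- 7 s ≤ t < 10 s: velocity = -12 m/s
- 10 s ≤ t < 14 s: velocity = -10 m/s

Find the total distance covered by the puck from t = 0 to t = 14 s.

147 m

Distance (not displacement) is the total path length: add the absolute areas under v-t.
0–6 s: |11| × 6 = 66 m
6–7 s: |5| × 1 = 5 m
7–10 s: |-12| × 3 = 36 m
10–14 s: |-10| × 4 = 40 m
Total distance = 147 m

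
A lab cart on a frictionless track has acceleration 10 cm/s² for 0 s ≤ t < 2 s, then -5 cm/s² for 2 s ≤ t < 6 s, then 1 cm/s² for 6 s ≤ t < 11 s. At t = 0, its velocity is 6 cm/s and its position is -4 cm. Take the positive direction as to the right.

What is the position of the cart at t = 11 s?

On each constant-a segment, Δv = aΔt and Δx = v₀Δt + ½aΔt²; chain segment to segment.
0–2 s: v starts 6 cm/s; Δx = 6·2 + ½·10·2² = 32 cm; v ends 26 cm/s.
2–6 s: v starts 26 cm/s; Δx = 26·4 + ½·-5·4² = 64 cm; v ends 6 cm/s.
6–11 s: v starts 6 cm/s; Δx = 6·5 + ½·1·5² = 42.5 cm; v ends 11 cm/s.
x(11) = -4 + Σ Δx = 134.5 cm.

134.5 cm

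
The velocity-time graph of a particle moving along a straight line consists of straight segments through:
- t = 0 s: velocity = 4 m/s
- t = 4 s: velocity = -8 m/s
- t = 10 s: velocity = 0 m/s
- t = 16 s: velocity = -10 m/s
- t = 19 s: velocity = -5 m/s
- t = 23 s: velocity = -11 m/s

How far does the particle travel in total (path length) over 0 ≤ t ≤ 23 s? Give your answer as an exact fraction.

Distance (not displacement) is the total path length: add the absolute areas under v-t.
0–4 s: v = 0 at t = 4/3 s; triangle areas 8/3 + 32/3 = 40/3 m
4–10 s: |½(-8 + 0)(6)| = 24 m
10–16 s: |½(0 + -10)(6)| = 30 m
16–19 s: |½(-10 + -5)(3)| = 22.5 m
19–23 s: |½(-5 + -11)(4)| = 32 m
Total distance = 731/6 m

731/6 m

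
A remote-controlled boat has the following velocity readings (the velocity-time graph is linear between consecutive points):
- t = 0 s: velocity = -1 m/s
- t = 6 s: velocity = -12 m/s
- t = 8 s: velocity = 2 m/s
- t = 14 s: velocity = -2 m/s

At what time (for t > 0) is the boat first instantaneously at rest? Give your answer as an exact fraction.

v changes sign on 6–8 s (from -12 to 2); the graph is linear there, so v = 0 at t = 6 + (12)·(8 − 6)/(2 − -12) = 54/7 s.

t = 54/7 s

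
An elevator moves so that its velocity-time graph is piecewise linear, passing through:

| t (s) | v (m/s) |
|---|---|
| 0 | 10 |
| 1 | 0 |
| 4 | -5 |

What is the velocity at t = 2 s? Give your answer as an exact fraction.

-5/3 m/s

On 1–4 s the graph is linear from 0 to -5 m/s: v(2) = 0 + (-5 − 0)·(2 − 1)/(4 − 1) = -5/3 m/s.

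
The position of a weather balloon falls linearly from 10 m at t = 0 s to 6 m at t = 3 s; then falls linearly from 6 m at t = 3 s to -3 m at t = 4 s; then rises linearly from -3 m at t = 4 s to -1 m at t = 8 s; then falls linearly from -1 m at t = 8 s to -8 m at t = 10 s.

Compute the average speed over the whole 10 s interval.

Average speed = (total path length)/(elapsed time); on a piecewise-linear x-t graph the path length is Σ|Δx|.
0–3 s: |Δx| = |6 − 10| = 4 m
3–4 s: |Δx| = |-3 − 6| = 9 m
4–8 s: |Δx| = |-1 − -3| = 2 m
8–10 s: |Δx| = |-8 − -1| = 7 m
Total path = 22 m; average speed = 22/10 = 2.2 m/s.

2.2 m/s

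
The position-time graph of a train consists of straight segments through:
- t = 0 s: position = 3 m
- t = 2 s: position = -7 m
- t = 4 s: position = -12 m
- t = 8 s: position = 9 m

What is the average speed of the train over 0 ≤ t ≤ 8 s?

Average speed = (total path length)/(elapsed time); on a piecewise-linear x-t graph the path length is Σ|Δx|.
0–2 s: |Δx| = |-7 − 3| = 10 m
2–4 s: |Δx| = |-12 − -7| = 5 m
4–8 s: |Δx| = |9 − -12| = 21 m
Total path = 36 m; average speed = 36/8 = 4.5 m/s.

4.5 m/s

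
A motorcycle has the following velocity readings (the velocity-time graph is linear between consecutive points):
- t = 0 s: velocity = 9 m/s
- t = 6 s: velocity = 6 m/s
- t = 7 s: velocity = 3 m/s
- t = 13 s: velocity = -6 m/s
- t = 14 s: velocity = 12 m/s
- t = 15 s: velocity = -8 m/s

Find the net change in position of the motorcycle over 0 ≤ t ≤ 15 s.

45.5 m

Net displacement equals the area under the velocity-time graph (areas below the axis count negative).
0–6 s: ½(9 + 6)(6) = 45 m
6–7 s: ½(6 + 3)(1) = 4.5 m
7–13 s: ½(3 + -6)(6) = -9 m
13–14 s: ½(-6 + 12)(1) = 3 m
14–15 s: ½(12 + -8)(1) = 2 m
Net displacement = 45.5 m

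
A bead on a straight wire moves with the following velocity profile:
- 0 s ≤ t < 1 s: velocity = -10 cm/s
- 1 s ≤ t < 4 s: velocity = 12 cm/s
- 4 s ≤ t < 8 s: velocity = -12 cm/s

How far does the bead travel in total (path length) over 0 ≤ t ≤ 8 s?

Total distance travelled is ∫|v| dt — sum the magnitudes of each area piece.
0–1 s: |-10| × 1 = 10 cm
1–4 s: |12| × 3 = 36 cm
4–8 s: |-12| × 4 = 48 cm
Total distance = 94 cm

94 cm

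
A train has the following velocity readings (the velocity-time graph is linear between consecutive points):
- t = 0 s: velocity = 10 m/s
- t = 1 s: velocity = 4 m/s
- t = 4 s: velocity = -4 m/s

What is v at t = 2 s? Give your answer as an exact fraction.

On 1–4 s the graph is linear from 4 to -4 m/s: v(2) = 4 + (-4 − 4)·(2 − 1)/(4 − 1) = 4/3 m/s.

4/3 m/s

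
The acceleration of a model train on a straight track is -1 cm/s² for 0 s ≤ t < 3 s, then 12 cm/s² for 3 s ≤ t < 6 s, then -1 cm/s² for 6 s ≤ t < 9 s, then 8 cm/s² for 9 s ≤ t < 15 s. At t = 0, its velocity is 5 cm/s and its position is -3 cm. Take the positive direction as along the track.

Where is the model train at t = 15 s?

531 cm

On each constant-a segment, Δv = aΔt and Δx = v₀Δt + ½aΔt²; chain segment to segment.
0–3 s: v starts 5 cm/s; Δx = 5·3 + ½·-1·3² = 10.5 cm; v ends 2 cm/s.
3–6 s: v starts 2 cm/s; Δx = 2·3 + ½·12·3² = 60 cm; v ends 38 cm/s.
6–9 s: v starts 38 cm/s; Δx = 38·3 + ½·-1·3² = 109.5 cm; v ends 35 cm/s.
9–15 s: v starts 35 cm/s; Δx = 35·6 + ½·8·6² = 354 cm; v ends 83 cm/s.
x(15) = -3 + Σ Δx = 531 cm.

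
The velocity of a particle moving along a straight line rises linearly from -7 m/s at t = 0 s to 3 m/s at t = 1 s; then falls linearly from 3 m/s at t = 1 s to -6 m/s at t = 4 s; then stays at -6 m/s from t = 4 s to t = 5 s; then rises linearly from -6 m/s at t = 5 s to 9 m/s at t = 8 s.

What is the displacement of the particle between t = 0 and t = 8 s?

Displacement is the signed area under the v-t curve.
0–1 s: ½(-7 + 3)(1) = -2 m
1–4 s: ½(3 + -6)(3) = -4.5 m
4–5 s: -6 × 1 = -6 m
5–8 s: ½(-6 + 9)(3) = 4.5 m
Net displacement = -8 m

-8 m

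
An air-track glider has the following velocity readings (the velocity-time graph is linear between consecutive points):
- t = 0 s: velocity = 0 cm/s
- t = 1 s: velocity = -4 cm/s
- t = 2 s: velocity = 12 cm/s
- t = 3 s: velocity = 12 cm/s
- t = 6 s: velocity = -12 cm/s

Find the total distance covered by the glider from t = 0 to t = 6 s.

Distance (not displacement) is the total path length: add the absolute areas under v-t.
0–1 s: |½(0 + -4)(1)| = 2 cm
1–2 s: v = 0 at t = 1.25 s; triangle areas 0.5 + 4.5 = 5 cm
2–3 s: |12| × 1 = 12 cm
3–6 s: v = 0 at t = 4.5 s; triangle areas 9 + 9 = 18 cm
Total distance = 37 cm

37 cm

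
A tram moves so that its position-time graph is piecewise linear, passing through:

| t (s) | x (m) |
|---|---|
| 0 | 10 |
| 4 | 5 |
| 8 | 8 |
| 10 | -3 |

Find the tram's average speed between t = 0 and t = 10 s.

Average speed = (total path length)/(elapsed time); on a piecewise-linear x-t graph the path length is Σ|Δx|.
0–4 s: |Δx| = |5 − 10| = 5 m
4–8 s: |Δx| = |8 − 5| = 3 m
8–10 s: |Δx| = |-3 − 8| = 11 m
Total path = 19 m; average speed = 19/10 = 1.9 m/s.

1.9 m/s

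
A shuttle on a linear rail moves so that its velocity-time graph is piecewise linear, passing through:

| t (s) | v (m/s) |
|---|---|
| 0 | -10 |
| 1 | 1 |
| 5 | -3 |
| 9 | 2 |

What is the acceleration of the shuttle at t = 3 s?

Acceleration is the slope of the v-t graph on 1–5 s: (-3 − 1)/(5 − 1) = -1 m/s².

-1 m/s²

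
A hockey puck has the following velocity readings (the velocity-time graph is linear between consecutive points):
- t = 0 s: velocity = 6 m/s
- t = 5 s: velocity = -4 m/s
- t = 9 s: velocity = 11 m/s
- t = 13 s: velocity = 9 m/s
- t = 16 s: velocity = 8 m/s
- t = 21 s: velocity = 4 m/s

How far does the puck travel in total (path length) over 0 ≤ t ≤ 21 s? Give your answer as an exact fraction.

3803/30 m

Distance (not displacement) is the total path length: add the absolute areas under v-t.
0–5 s: v = 0 at t = 3 s; triangle areas 9 + 4 = 13 m
5–9 s: v = 0 at t = 91/15 s; triangle areas 32/15 + 242/15 = 274/15 m
9–13 s: |½(11 + 9)(4)| = 40 m
13–16 s: |½(9 + 8)(3)| = 25.5 m
16–21 s: |½(8 + 4)(5)| = 30 m
Total distance = 3803/30 m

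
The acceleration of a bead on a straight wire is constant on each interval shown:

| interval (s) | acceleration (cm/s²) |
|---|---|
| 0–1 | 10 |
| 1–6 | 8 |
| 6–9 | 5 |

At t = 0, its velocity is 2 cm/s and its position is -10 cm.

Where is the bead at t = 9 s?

On each constant-a segment, Δv = aΔt and Δx = v₀Δt + ½aΔt²; chain segment to segment.
0–1 s: v starts 2 cm/s; Δx = 2·1 + ½·10·1² = 7 cm; v ends 12 cm/s.
1–6 s: v starts 12 cm/s; Δx = 12·5 + ½·8·5² = 160 cm; v ends 52 cm/s.
6–9 s: v starts 52 cm/s; Δx = 52·3 + ½·5·3² = 178.5 cm; v ends 67 cm/s.
x(9) = -10 + Σ Δx = 335.5 cm.

335.5 cm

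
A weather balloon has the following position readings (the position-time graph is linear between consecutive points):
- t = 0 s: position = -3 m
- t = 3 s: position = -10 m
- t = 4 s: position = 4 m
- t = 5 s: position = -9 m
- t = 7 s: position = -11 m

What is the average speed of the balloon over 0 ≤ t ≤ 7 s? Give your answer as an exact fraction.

Average speed = (total path length)/(elapsed time); on a piecewise-linear x-t graph the path length is Σ|Δx|.
0–3 s: |Δx| = |-10 − -3| = 7 m
3–4 s: |Δx| = |4 − -10| = 14 m
4–5 s: |Δx| = |-9 − 4| = 13 m
5–7 s: |Δx| = |-11 − -9| = 2 m
Total path = 36 m; average speed = 36/7 = 36/7 m/s.

36/7 m/s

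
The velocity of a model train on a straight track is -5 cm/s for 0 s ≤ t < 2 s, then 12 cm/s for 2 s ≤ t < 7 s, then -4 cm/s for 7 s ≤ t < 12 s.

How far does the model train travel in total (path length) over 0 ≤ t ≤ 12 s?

90 cm

Distance (not displacement) is the total path length: add the absolute areas under v-t.
0–2 s: |-5| × 2 = 10 cm
2–7 s: |12| × 5 = 60 cm
7–12 s: |-4| × 5 = 20 cm
Total distance = 90 cm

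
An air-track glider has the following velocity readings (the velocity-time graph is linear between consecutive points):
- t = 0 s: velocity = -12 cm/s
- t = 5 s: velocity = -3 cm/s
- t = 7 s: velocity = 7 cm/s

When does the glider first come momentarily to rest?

t = 5.6 s

v changes sign on 5–7 s (from -3 to 7); the graph is linear there, so v = 0 at t = 5 + (3)·(7 − 5)/(7 − -3) = 5.6 s.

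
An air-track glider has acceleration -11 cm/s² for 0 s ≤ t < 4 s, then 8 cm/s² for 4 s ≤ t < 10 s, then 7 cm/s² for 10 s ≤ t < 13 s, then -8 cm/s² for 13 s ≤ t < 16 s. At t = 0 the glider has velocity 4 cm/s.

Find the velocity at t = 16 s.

5 cm/s

Δv equals the area under the a-t graph; then v = v₀ + Δv.
0–4 s: -11 × 4 = -44 cm/s
4–10 s: 8 × 6 = 48 cm/s
10–13 s: 7 × 3 = 21 cm/s
13–16 s: -8 × 3 = -24 cm/s
Δv = 1 cm/s, so v(16) = 4 + (1) = 5 cm/s.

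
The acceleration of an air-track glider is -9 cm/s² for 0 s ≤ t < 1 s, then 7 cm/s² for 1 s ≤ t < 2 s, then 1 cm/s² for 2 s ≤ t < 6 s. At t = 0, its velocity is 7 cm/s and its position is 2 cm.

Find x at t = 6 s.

On each constant-a segment, Δv = aΔt and Δx = v₀Δt + ½aΔt²; chain segment to segment.
0–1 s: v starts 7 cm/s; Δx = 7·1 + ½·-9·1² = 2.5 cm; v ends -2 cm/s.
1–2 s: v starts -2 cm/s; Δx = -2·1 + ½·7·1² = 1.5 cm; v ends 5 cm/s.
2–6 s: v starts 5 cm/s; Δx = 5·4 + ½·1·4² = 28 cm; v ends 9 cm/s.
x(6) = 2 + Σ Δx = 34 cm.

34 cm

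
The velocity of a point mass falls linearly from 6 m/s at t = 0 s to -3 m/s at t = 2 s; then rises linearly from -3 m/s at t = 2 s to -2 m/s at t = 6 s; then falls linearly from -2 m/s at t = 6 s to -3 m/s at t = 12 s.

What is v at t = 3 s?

On 2–6 s the graph is linear from -3 to -2 m/s: v(3) = -3 + (-2 − -3)·(3 − 2)/(6 − 2) = -2.75 m/s.

-2.75 m/s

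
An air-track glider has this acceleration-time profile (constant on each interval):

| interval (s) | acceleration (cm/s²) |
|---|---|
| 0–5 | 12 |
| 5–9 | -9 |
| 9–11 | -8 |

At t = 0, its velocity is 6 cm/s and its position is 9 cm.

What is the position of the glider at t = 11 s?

425 cm

On each constant-a segment, Δv = aΔt and Δx = v₀Δt + ½aΔt²; chain segment to segment.
0–5 s: v starts 6 cm/s; Δx = 6·5 + ½·12·5² = 180 cm; v ends 66 cm/s.
5–9 s: v starts 66 cm/s; Δx = 66·4 + ½·-9·4² = 192 cm; v ends 30 cm/s.
9–11 s: v starts 30 cm/s; Δx = 30·2 + ½·-8·2² = 44 cm; v ends 14 cm/s.
x(11) = 9 + Σ Δx = 425 cm.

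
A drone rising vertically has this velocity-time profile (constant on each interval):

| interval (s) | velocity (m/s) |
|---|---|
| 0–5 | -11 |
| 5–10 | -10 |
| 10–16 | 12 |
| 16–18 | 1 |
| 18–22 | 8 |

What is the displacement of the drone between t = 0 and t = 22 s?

1 m

Net displacement equals the area under the velocity-time graph (areas below the axis count negative).
0–5 s: -11 × 5 = -55 m
5–10 s: -10 × 5 = -50 m
10–16 s: 12 × 6 = 72 m
16–18 s: 1 × 2 = 2 m
18–22 s: 8 × 4 = 32 m
Net displacement = 1 m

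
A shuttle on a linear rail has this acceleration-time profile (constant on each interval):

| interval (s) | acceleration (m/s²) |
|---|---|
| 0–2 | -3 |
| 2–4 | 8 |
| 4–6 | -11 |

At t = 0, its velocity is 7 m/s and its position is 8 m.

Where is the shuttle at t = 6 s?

46 m

On each constant-a segment, Δv = aΔt and Δx = v₀Δt + ½aΔt²; chain segment to segment.
0–2 s: v starts 7 m/s; Δx = 7·2 + ½·-3·2² = 8 m; v ends 1 m/s.
2–4 s: v starts 1 m/s; Δx = 1·2 + ½·8·2² = 18 m; v ends 17 m/s.
4–6 s: v starts 17 m/s; Δx = 17·2 + ½·-11·2² = 12 m; v ends -5 m/s.
x(6) = 8 + Σ Δx = 46 m.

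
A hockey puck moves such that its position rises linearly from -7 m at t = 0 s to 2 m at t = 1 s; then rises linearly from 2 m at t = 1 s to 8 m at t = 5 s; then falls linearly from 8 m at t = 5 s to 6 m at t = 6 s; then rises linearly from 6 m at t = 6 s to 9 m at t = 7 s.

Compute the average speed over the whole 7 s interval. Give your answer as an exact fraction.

Average speed = (total path length)/(elapsed time); on a piecewise-linear x-t graph the path length is Σ|Δx|.
0–1 s: |Δx| = |2 − -7| = 9 m
1–5 s: |Δx| = |8 − 2| = 6 m
5–6 s: |Δx| = |6 − 8| = 2 m
6–7 s: |Δx| = |9 − 6| = 3 m
Total path = 20 m; average speed = 20/7 = 20/7 m/s.

20/7 m/s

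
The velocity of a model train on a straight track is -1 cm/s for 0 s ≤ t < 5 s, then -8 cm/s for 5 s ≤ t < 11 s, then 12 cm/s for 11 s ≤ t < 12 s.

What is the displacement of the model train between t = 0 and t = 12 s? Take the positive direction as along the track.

Displacement is the signed area under the v-t curve.
0–5 s: -1 × 5 = -5 cm
5–11 s: -8 × 6 = -48 cm
11–12 s: 12 × 1 = 12 cm
Net displacement = -41 cm

-41 cm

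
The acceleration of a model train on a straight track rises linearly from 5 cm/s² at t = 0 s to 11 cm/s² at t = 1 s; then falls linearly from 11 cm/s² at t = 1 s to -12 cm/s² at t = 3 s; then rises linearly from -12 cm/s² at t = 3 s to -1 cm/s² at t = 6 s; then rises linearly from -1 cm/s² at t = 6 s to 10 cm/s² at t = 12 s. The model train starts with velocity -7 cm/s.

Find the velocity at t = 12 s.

Δv equals the area under the a-t graph; then v = v₀ + Δv.
0–1 s: ½(5 + 11)(1) = 8 cm/s
1–3 s: ½(11 + -12)(2) = -1 cm/s
3–6 s: ½(-12 + -1)(3) = -19.5 cm/s
6–12 s: ½(-1 + 10)(6) = 27 cm/s
Δv = 14.5 cm/s, so v(12) = -7 + (14.5) = 7.5 cm/s.

7.5 cm/s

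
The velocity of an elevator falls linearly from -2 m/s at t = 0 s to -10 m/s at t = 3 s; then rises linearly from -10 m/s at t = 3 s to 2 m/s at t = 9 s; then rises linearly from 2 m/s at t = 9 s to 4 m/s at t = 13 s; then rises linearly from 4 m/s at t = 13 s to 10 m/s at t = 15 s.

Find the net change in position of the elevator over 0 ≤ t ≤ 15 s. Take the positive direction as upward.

-16 m

Displacement is the signed area under the v-t curve.
0–3 s: ½(-2 + -10)(3) = -18 m
3–9 s: ½(-10 + 2)(6) = -24 m
9–13 s: ½(2 + 4)(4) = 12 m
13–15 s: ½(4 + 10)(2) = 14 m
Net displacement = -16 m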